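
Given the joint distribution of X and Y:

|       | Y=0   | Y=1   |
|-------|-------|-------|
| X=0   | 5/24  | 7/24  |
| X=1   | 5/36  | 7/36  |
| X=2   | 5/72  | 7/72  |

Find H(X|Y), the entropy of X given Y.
Marginal P(Y) (column sums):
  P(Y=0) = 5/24 + 5/36 + 5/72 = 5/12
  P(Y=1) = 7/24 + 7/36 + 7/72 = 7/12

H(X|Y) = -Σ P(X,Y)·log₂ P(X|Y), where P(X|Y) = P(X,Y) / P(Y)
  (X=0,Y=0): P(X|Y) = (5/24)/(5/12) = 1/2;  -(5/24)·log₂(1/2) = 0.2083
  (X=0,Y=1): P(X|Y) = (7/24)/(7/12) = 1/2;  -(7/24)·log₂(1/2) = 0.2917
  (X=1,Y=0): P(X|Y) = (5/36)/(5/12) = 1/3;  -(5/36)·log₂(1/3) = 0.2201
  (X=1,Y=1): P(X|Y) = (7/36)/(7/12) = 1/3;  -(7/36)·log₂(1/3) = 0.3082
  (X=2,Y=0): P(X|Y) = (5/72)/(5/12) = 1/6;  -(5/72)·log₂(1/6) = 0.1795
  (X=2,Y=1): P(X|Y) = (7/72)/(7/12) = 1/6;  -(7/72)·log₂(1/6) = 0.2513
H(X|Y) = 0.2083 + 0.2917 + 0.2201 + 0.3082 + 0.1795 + 0.2513
  = 1.4591 bits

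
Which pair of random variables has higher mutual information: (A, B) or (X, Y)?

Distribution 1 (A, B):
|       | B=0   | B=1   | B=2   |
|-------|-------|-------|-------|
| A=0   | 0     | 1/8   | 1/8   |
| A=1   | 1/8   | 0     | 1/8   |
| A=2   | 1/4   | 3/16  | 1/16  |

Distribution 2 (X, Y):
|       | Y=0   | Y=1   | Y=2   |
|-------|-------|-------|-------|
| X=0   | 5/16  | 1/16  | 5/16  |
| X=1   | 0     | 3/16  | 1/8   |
Distribution 1 (A, B):
Marginal P(A) (row sums):
  P(A=0) = 0 + 1/8 + 1/8 = 1/4
  P(A=1) = 1/8 + 0 + 1/8 = 1/4
  P(A=2) = 1/4 + 3/16 + 1/16 = 1/2
Marginal P(B) (column sums):
  P(B=0) = 0 + 1/8 + 1/4 = 3/8
  P(B=1) = 1/8 + 0 + 3/16 = 5/16
  P(B=2) = 1/8 + 1/8 + 1/16 = 5/16

H(A) = -[(1/4)·log₂(1/4) + (1/4)·log₂(1/4) + (1/2)·log₂(1/2)]
  = 0.5000 + 0.5000 + 0.5000
  = 1.5000 bits
H(B) = -[(3/8)·log₂(3/8) + (5/16)·log₂(5/16) + (5/16)·log₂(5/16)]
  = 0.5306 + 0.5244 + 0.5244
  = 1.5794 bits
H(A,B) = -[(1/8)·log₂(1/8) + (1/8)·log₂(1/8) + (1/8)·log₂(1/8) + (1/8)·log₂(1/8) + (1/4)·log₂(1/4) + (3/16)·log₂(3/16) + (1/16)·log₂(1/16)]
  = 0.3750 + 0.3750 + 0.3750 + 0.3750 + 0.5000 + 0.4528 + 0.2500
  = 2.7028 bits

I(A;B) = H(A) + H(B) - H(A,B)
  = 1.5000 + 1.5794 - 2.7028
  = 0.3766 bits

Distribution 2 (X, Y):
Marginal P(X) (row sums):
  P(X=0) = 5/16 + 1/16 + 5/16 = 11/16
  P(X=1) = 0 + 3/16 + 1/8 = 5/16
Marginal P(Y) (column sums):
  P(Y=0) = 5/16 + 0 = 5/16
  P(Y=1) = 1/16 + 3/16 = 1/4
  P(Y=2) = 5/16 + 1/8 = 7/16

H(X) = -[(11/16)·log₂(11/16) + (5/16)·log₂(5/16)]
  = 0.3716 + 0.5244
  = 0.8960 bits
H(Y) = -[(5/16)·log₂(5/16) + (1/4)·log₂(1/4) + (7/16)·log₂(7/16)]
  = 0.5244 + 0.5000 + 0.5218
  = 1.5462 bits
H(X,Y) = -[(5/16)·log₂(5/16) + (1/16)·log₂(1/16) + (5/16)·log₂(5/16) + (3/16)·log₂(3/16) + (1/8)·log₂(1/8)]
  = 0.5244 + 0.2500 + 0.5244 + 0.4528 + 0.3750
  = 2.1266 bits

I(X;Y) = H(X) + H(Y) - H(X,Y)
  = 0.8960 + 1.5462 - 2.1266
  = 0.3156 bits

I(A;B) = 0.3766 bits > I(X;Y) = 0.3156 bits, so (A, B) has the higher mutual information (stronger dependence).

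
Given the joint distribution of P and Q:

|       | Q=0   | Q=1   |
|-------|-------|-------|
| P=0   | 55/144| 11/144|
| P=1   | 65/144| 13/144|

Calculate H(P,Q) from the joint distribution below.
H(P,Q) = -Σ P(P,Q) log₂ P(P,Q), summed over the non-zero cells:
H(P,Q) = -[(55/144)·log₂(55/144) + (11/144)·log₂(11/144) + (65/144)·log₂(65/144) + (13/144)·log₂(13/144)]
  = 0.5304 + 0.2834 + 0.5180 + 0.3132
  = 1.6450 bits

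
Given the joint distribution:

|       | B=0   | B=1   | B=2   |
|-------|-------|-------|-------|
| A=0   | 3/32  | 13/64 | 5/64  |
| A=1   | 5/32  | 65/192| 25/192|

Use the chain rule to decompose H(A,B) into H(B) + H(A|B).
By the chain rule: H(A,B) = H(B) + H(A|B)

Marginal P(B) (column sums):
  P(B=0) = 3/32 + 5/32 = 1/4
  P(B=1) = 13/64 + 65/192 = 13/24
  P(B=2) = 5/64 + 25/192 = 5/24
H(B) = -[(1/4)·log₂(1/4) + (13/24)·log₂(13/24) + (5/24)·log₂(5/24)]
  = 0.5000 + 0.4791 + 0.4715
  = 1.4506 bits
H(A|B) = -Σ P(A,B)·log₂ P(A|B), where P(A|B) = P(A,B) / P(B)
  (A=0,B=0): P(A|B) = (3/32)/(1/4) = 3/8;  -(3/32)·log₂(3/8) = 0.1327
  (A=0,B=1): P(A|B) = (13/64)/(13/24) = 3/8;  -(13/64)·log₂(3/8) = 0.2874
  (A=0,B=2): P(A|B) = (5/64)/(5/24) = 3/8;  -(5/64)·log₂(3/8) = 0.1105
  (A=1,B=0): P(A|B) = (5/32)/(1/4) = 5/8;  -(5/32)·log₂(5/8) = 0.1059
  (A=1,B=1): P(A|B) = (65/192)/(13/24) = 5/8;  -(65/192)·log₂(5/8) = 0.2296
  (A=1,B=2): P(A|B) = (25/192)/(5/24) = 5/8;  -(25/192)·log₂(5/8) = 0.0883
H(A|B) = 0.1327 + 0.2874 + 0.1105 + 0.1059 + 0.2296 + 0.0883
  = 0.9544 bits

H(A,B) = H(B) + H(A|B) = 1.4506 + 0.9544 = 2.4050 bits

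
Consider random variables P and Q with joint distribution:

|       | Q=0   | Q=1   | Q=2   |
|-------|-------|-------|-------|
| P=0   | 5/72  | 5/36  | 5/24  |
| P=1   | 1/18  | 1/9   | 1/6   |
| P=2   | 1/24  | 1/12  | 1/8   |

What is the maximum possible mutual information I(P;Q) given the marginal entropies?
The upper bound on mutual information is I(P;Q) ≤ min(H(P), H(Q)).

Marginal P(P) (row sums):
  P(P=0) = 5/72 + 5/36 + 5/24 = 5/12
  P(P=1) = 1/18 + 1/9 + 1/6 = 1/3
  P(P=2) = 1/24 + 1/12 + 1/8 = 1/4
Marginal P(Q) (column sums):
  P(Q=0) = 5/72 + 1/18 + 1/24 = 1/6
  P(Q=1) = 5/36 + 1/9 + 1/12 = 1/3
  P(Q=2) = 5/24 + 1/6 + 1/8 = 1/2

H(P) = -[(5/12)·log₂(5/12) + (1/3)·log₂(1/3) + (1/4)·log₂(1/4)]
  = 0.5263 + 0.5283 + 0.5000
  = 1.5546 bits
H(Q) = -[(1/6)·log₂(1/6) + (1/3)·log₂(1/3) + (1/2)·log₂(1/2)]
  = 0.4308 + 0.5283 + 0.5000
  = 1.4591 bits

Maximum possible I(P;Q) = min(1.5546, 1.4591) = 1.4591 bits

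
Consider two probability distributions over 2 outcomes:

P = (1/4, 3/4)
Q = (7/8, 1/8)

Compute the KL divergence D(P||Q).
D(P||Q) = Σ P(i) log₂(P(i)/Q(i))
  i=0: (1/4) × log₂((1/4)/(7/8)) = (1/4) × log₂(2/7) = -0.4518
  i=1: (3/4) × log₂((3/4)/(1/8)) = (3/4) × log₂(6) = 1.9387
D(P||Q) = -0.4518 + 1.9387
  = 1.4869 bits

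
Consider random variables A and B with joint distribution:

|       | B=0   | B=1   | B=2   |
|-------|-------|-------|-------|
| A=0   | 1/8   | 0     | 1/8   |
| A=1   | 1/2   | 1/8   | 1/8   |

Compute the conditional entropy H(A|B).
Marginal P(B) (column sums):
  P(B=0) = 1/8 + 1/2 = 5/8
  P(B=1) = 0 + 1/8 = 1/8
  P(B=2) = 1/8 + 1/8 = 1/4

H(A|B) = -Σ P(A,B)·log₂ P(A|B), where P(A|B) = P(A,B) / P(B)
  (cells with P(A,B) = 0 contribute 0)
  (A=0,B=0): P(A|B) = (1/8)/(5/8) = 1/5;  -(1/8)·log₂(1/5) = 0.2902
  (A=0,B=2): P(A|B) = (1/8)/(1/4) = 1/2;  -(1/8)·log₂(1/2) = 0.1250
  (A=1,B=0): P(A|B) = (1/2)/(5/8) = 4/5;  -(1/2)·log₂(4/5) = 0.1610
  (A=1,B=1): P(A|B) = (1/8)/(1/8) = 1;  -(1/8)·log₂(1) = 0.0000
  (A=1,B=2): P(A|B) = (1/8)/(1/4) = 1/2;  -(1/8)·log₂(1/2) = 0.1250
H(A|B) = 0.2902 + 0.1250 + 0.1610 + 0.0000 + 0.1250
  = 0.7012 bits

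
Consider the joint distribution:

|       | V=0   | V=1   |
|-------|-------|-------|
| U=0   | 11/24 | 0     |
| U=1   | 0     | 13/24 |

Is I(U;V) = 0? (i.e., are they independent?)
Marginal P(U) (row sums):
  P(U=0) = 11/24 + 0 = 11/24
  P(U=1) = 0 + 13/24 = 13/24
Marginal P(V) (column sums):
  P(V=0) = 11/24 + 0 = 11/24
  P(V=1) = 0 + 13/24 = 13/24

U and V are independent iff P(U=i,V=j) = P(U=i)·P(V=j) for every cell.
  P(U=0)·P(V=0) = 11/24 × 11/24 = 121/576, but P(U=0,V=0) = 11/24 ✗

No, U and V are not independent. Quantitatively, I(U;V) > 0:

H(U) = -[(11/24)·log₂(11/24) + (13/24)·log₂(13/24)]
  = 0.5159 + 0.4791
  = 0.9950 bits
H(V) = -[(11/24)·log₂(11/24) + (13/24)·log₂(13/24)]
  = 0.5159 + 0.4791
  = 0.9950 bits
H(U,V) = -[(11/24)·log₂(11/24) + (13/24)·log₂(13/24)]
  = 0.5159 + 0.4791
  = 0.9950 bits
I(U;V) = H(U) + H(V) - H(U,V) = 0.9950 + 0.9950 - 0.9950 = 0.9950 bits > 0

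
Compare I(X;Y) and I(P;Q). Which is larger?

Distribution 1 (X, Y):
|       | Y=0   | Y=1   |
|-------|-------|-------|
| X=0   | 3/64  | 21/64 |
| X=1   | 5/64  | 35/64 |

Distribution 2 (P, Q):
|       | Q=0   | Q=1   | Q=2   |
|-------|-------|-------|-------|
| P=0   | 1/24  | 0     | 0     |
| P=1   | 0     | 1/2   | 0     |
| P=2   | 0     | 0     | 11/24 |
Distribution 1 (X, Y):
Marginal P(X) (row sums):
  P(X=0) = 3/64 + 21/64 = 3/8
  P(X=1) = 5/64 + 35/64 = 5/8
Marginal P(Y) (column sums):
  P(Y=0) = 3/64 + 5/64 = 1/8
  P(Y=1) = 21/64 + 35/64 = 7/8

H(X) = -[(3/8)·log₂(3/8) + (5/8)·log₂(5/8)]
  = 0.5306 + 0.4238
  = 0.9544 bits
H(Y) = -[(1/8)·log₂(1/8) + (7/8)·log₂(7/8)]
  = 0.3750 + 0.1686
  = 0.5436 bits
H(X,Y) = -[(3/64)·log₂(3/64) + (21/64)·log₂(21/64) + (5/64)·log₂(5/64) + (35/64)·log₂(35/64)]
  = 0.2070 + 0.5275 + 0.2873 + 0.4762
  = 1.4980 bits

I(X;Y) = H(X) + H(Y) - H(X,Y)
  = 0.9544 + 0.5436 - 1.4980
  = 0.0000 bits

Distribution 2 (P, Q):
Marginal P(P) (row sums):
  P(P=0) = 1/24 + 0 + 0 = 1/24
  P(P=1) = 0 + 1/2 + 0 = 1/2
  P(P=2) = 0 + 0 + 11/24 = 11/24
Marginal P(Q) (column sums):
  P(Q=0) = 1/24 + 0 + 0 = 1/24
  P(Q=1) = 0 + 1/2 + 0 = 1/2
  P(Q=2) = 0 + 0 + 11/24 = 11/24

H(P) = -[(1/24)·log₂(1/24) + (1/2)·log₂(1/2) + (11/24)·log₂(11/24)]
  = 0.1910 + 0.5000 + 0.5159
  = 1.2069 bits
H(Q) = -[(1/24)·log₂(1/24) + (1/2)·log₂(1/2) + (11/24)·log₂(11/24)]
  = 0.1910 + 0.5000 + 0.5159
  = 1.2069 bits
H(P,Q) = -[(1/24)·log₂(1/24) + (1/2)·log₂(1/2) + (11/24)·log₂(11/24)]
  = 0.1910 + 0.5000 + 0.5159
  = 1.2069 bits

I(P;Q) = H(P) + H(Q) - H(P,Q)
  = 1.2069 + 1.2069 - 1.2069
  = 1.2069 bits

I(P;Q) = 1.2069 bits > I(X;Y) = 0.0000 bits, so (P, Q) has the higher mutual information (stronger dependence).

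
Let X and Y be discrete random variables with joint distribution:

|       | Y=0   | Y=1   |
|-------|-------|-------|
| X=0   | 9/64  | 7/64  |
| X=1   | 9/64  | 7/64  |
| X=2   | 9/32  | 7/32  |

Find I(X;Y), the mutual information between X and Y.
Marginal P(X) (row sums):
  P(X=0) = 9/64 + 7/64 = 1/4
  P(X=1) = 9/64 + 7/64 = 1/4
  P(X=2) = 9/32 + 7/32 = 1/2
Marginal P(Y) (column sums):
  P(Y=0) = 9/64 + 9/64 + 9/32 = 9/16
  P(Y=1) = 7/64 + 7/64 + 7/32 = 7/16

H(X) = -[(1/4)·log₂(1/4) + (1/4)·log₂(1/4) + (1/2)·log₂(1/2)]
  = 0.5000 + 0.5000 + 0.5000
  = 1.5000 bits
H(Y) = -[(9/16)·log₂(9/16) + (7/16)·log₂(7/16)]
  = 0.4669 + 0.5218
  = 0.9887 bits
H(X,Y) = -[(9/64)·log₂(9/64) + (7/64)·log₂(7/64) + (9/64)·log₂(9/64) + (7/64)·log₂(7/64) + (9/32)·log₂(9/32) + (7/32)·log₂(7/32)]
  = 0.3980 + 0.3492 + 0.3980 + 0.3492 + 0.5147 + 0.4796
  = 2.4887 bits

I(X;Y) = H(X) + H(Y) - H(X,Y)
  = 1.5000 + 0.9887 - 2.4887
  = 0.0000 bits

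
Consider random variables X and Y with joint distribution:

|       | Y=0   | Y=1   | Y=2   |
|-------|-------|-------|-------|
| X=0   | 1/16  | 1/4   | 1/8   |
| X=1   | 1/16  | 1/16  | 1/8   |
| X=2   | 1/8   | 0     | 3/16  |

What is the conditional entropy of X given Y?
Marginal P(Y) (column sums):
  P(Y=0) = 1/16 + 1/16 + 1/8 = 1/4
  P(Y=1) = 1/4 + 1/16 + 0 = 5/16
  P(Y=2) = 1/8 + 1/8 + 3/16 = 7/16

H(X|Y) = -Σ P(X,Y)·log₂ P(X|Y), where P(X|Y) = P(X,Y) / P(Y)
  (cells with P(X,Y) = 0 contribute 0)
  (X=0,Y=0): P(X|Y) = (1/16)/(1/4) = 1/4;  -(1/16)·log₂(1/4) = 0.1250
  (X=0,Y=1): P(X|Y) = (1/4)/(5/16) = 4/5;  -(1/4)·log₂(4/5) = 0.0805
  (X=0,Y=2): P(X|Y) = (1/8)/(7/16) = 2/7;  -(1/8)·log₂(2/7) = 0.2259
  (X=1,Y=0): P(X|Y) = (1/16)/(1/4) = 1/4;  -(1/16)·log₂(1/4) = 0.1250
  (X=1,Y=1): P(X|Y) = (1/16)/(5/16) = 1/5;  -(1/16)·log₂(1/5) = 0.1451
  (X=1,Y=2): P(X|Y) = (1/8)/(7/16) = 2/7;  -(1/8)·log₂(2/7) = 0.2259
  (X=2,Y=0): P(X|Y) = (1/8)/(1/4) = 1/2;  -(1/8)·log₂(1/2) = 0.1250
  (X=2,Y=2): P(X|Y) = (3/16)/(7/16) = 3/7;  -(3/16)·log₂(3/7) = 0.2292
H(X|Y) = 0.1250 + 0.0805 + 0.2259 + 0.1250 + 0.1451 + 0.2259 + 0.1250 + 0.2292
  = 1.2816 bits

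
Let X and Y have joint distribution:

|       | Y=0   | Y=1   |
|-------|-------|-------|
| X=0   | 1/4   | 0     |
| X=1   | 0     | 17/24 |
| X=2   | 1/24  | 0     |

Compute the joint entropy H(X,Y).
H(X,Y) = -Σ P(X,Y) log₂ P(X,Y), summed over the non-zero cells:
H(X,Y) = -[(1/4)·log₂(1/4) + (17/24)·log₂(17/24) + (1/24)·log₂(1/24)]
  = 0.5000 + 0.3524 + 0.1910
  = 1.0434 bits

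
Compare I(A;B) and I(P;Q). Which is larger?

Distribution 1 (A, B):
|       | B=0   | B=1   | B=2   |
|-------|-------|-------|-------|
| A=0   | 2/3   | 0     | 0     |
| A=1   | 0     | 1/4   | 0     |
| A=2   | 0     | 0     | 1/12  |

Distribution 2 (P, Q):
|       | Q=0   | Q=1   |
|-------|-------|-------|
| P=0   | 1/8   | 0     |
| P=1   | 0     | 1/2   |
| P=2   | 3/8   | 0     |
Distribution 1 (A, B):
Marginal P(A) (row sums):
  P(A=0) = 2/3 + 0 + 0 = 2/3
  P(A=1) = 0 + 1/4 + 0 = 1/4
  P(A=2) = 0 + 0 + 1/12 = 1/12
Marginal P(B) (column sums):
  P(B=0) = 2/3 + 0 + 0 = 2/3
  P(B=1) = 0 + 1/4 + 0 = 1/4
  P(B=2) = 0 + 0 + 1/12 = 1/12

H(A) = -[(2/3)·log₂(2/3) + (1/4)·log₂(1/4) + (1/12)·log₂(1/12)]
  = 0.3900 + 0.5000 + 0.2987
  = 1.1887 bits
H(B) = -[(2/3)·log₂(2/3) + (1/4)·log₂(1/4) + (1/12)·log₂(1/12)]
  = 0.3900 + 0.5000 + 0.2987
  = 1.1887 bits
H(A,B) = -[(2/3)·log₂(2/3) + (1/4)·log₂(1/4) + (1/12)·log₂(1/12)]
  = 0.3900 + 0.5000 + 0.2987
  = 1.1887 bits

I(A;B) = H(A) + H(B) - H(A,B)
  = 1.1887 + 1.1887 - 1.1887
  = 1.1887 bits

Distribution 2 (P, Q):
Marginal P(P) (row sums):
  P(P=0) = 1/8 + 0 = 1/8
  P(P=1) = 0 + 1/2 = 1/2
  P(P=2) = 3/8 + 0 = 3/8
Marginal P(Q) (column sums):
  P(Q=0) = 1/8 + 0 + 3/8 = 1/2
  P(Q=1) = 0 + 1/2 + 0 = 1/2

H(P) = -[(1/8)·log₂(1/8) + (1/2)·log₂(1/2) + (3/8)·log₂(3/8)]
  = 0.3750 + 0.5000 + 0.5306
  = 1.4056 bits
H(Q) = -[(1/2)·log₂(1/2) + (1/2)·log₂(1/2)]
  = 0.5000 + 0.5000
  = 1.0000 bits
H(P,Q) = -[(1/8)·log₂(1/8) + (1/2)·log₂(1/2) + (3/8)·log₂(3/8)]
  = 0.3750 + 0.5000 + 0.5306
  = 1.4056 bits

I(P;Q) = H(P) + H(Q) - H(P,Q)
  = 1.4056 + 1.0000 - 1.4056
  = 1.0000 bits

I(A;B) = 1.1887 bits > I(P;Q) = 1.0000 bits, so (A, B) has the higher mutual information (stronger dependence).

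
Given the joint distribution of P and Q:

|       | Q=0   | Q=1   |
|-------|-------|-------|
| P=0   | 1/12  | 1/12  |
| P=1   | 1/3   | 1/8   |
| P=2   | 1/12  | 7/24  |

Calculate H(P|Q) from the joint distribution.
Marginal P(Q) (column sums):
  P(Q=0) = 1/12 + 1/3 + 1/12 = 1/2
  P(Q=1) = 1/12 + 1/8 + 7/24 = 1/2

H(P|Q) = -Σ P(P,Q)·log₂ P(P|Q), where P(P|Q) = P(P,Q) / P(Q)
  (P=0,Q=0): P(P|Q) = (1/12)/(1/2) = 1/6;  -(1/12)·log₂(1/6) = 0.2154
  (P=0,Q=1): P(P|Q) = (1/12)/(1/2) = 1/6;  -(1/12)·log₂(1/6) = 0.2154
  (P=1,Q=0): P(P|Q) = (1/3)/(1/2) = 2/3;  -(1/3)·log₂(2/3) = 0.1950
  (P=1,Q=1): P(P|Q) = (1/8)/(1/2) = 1/4;  -(1/8)·log₂(1/4) = 0.2500
  (P=2,Q=0): P(P|Q) = (1/12)/(1/2) = 1/6;  -(1/12)·log₂(1/6) = 0.2154
  (P=2,Q=1): P(P|Q) = (7/24)/(1/2) = 7/12;  -(7/24)·log₂(7/12) = 0.2268
H(P|Q) = 0.2154 + 0.2154 + 0.1950 + 0.2500 + 0.2154 + 0.2268
  = 1.3180 bits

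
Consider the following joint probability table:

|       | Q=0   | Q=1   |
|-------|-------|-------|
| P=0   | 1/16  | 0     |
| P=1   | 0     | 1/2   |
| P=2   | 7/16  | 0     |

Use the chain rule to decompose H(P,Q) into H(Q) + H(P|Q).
By the chain rule: H(P,Q) = H(Q) + H(P|Q)

Marginal P(Q) (column sums):
  P(Q=0) = 1/16 + 0 + 7/16 = 1/2
  P(Q=1) = 0 + 1/2 + 0 = 1/2
H(Q) = -[(1/2)·log₂(1/2) + (1/2)·log₂(1/2)]
  = 0.5000 + 0.5000
  = 1.0000 bits
H(P|Q) = -Σ P(P,Q)·log₂ P(P|Q), where P(P|Q) = P(P,Q) / P(Q)
  (cells with P(P,Q) = 0 contribute 0)
  (P=0,Q=0): P(P|Q) = (1/16)/(1/2) = 1/8;  -(1/16)·log₂(1/8) = 0.1875
  (P=1,Q=1): P(P|Q) = (1/2)/(1/2) = 1;  -(1/2)·log₂(1) = 0.0000
  (P=2,Q=0): P(P|Q) = (7/16)/(1/2) = 7/8;  -(7/16)·log₂(7/8) = 0.0843
H(P|Q) = 0.1875 + 0.0000 + 0.0843
  = 0.2718 bits

H(P,Q) = H(Q) + H(P|Q) = 1.0000 + 0.2718 = 1.2718 bits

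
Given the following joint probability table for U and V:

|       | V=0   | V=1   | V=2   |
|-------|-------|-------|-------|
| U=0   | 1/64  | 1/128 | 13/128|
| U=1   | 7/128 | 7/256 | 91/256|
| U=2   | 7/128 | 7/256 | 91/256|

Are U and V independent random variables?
Marginal P(U) (row sums):
  P(U=0) = 1/64 + 1/128 + 13/128 = 1/8
  P(U=1) = 7/128 + 7/256 + 91/256 = 7/16
  P(U=2) = 7/128 + 7/256 + 91/256 = 7/16
Marginal P(V) (column sums):
  P(V=0) = 1/64 + 7/128 + 7/128 = 1/8
  P(V=1) = 1/128 + 7/256 + 7/256 = 1/16
  P(V=2) = 13/128 + 91/256 + 91/256 = 13/16

U and V are independent iff P(U=i,V=j) = P(U=i)·P(V=j) for every cell.
  P(U=0)·P(V=0) = 1/8 × 1/8 = 1/64 = P(U=0,V=0) ✓
  P(U=0)·P(V=1) = 1/8 × 1/16 = 1/128 = P(U=0,V=1) ✓
  P(U=0)·P(V=2) = 1/8 × 13/16 = 13/128 = P(U=0,V=2) ✓
  P(U=1)·P(V=0) = 7/16 × 1/8 = 7/128 = P(U=1,V=0) ✓
  P(U=1)·P(V=1) = 7/16 × 1/16 = 7/256 = P(U=1,V=1) ✓
  P(U=1)·P(V=2) = 7/16 × 13/16 = 91/256 = P(U=1,V=2) ✓
  P(U=2)·P(V=0) = 7/16 × 1/8 = 7/128 = P(U=2,V=0) ✓
  P(U=2)·P(V=1) = 7/16 × 1/16 = 7/256 = P(U=2,V=1) ✓
  P(U=2)·P(V=2) = 7/16 × 13/16 = 91/256 = P(U=2,V=2) ✓

Yes, U and V are independent: every cell factors, so I(U;V) = 0 bits.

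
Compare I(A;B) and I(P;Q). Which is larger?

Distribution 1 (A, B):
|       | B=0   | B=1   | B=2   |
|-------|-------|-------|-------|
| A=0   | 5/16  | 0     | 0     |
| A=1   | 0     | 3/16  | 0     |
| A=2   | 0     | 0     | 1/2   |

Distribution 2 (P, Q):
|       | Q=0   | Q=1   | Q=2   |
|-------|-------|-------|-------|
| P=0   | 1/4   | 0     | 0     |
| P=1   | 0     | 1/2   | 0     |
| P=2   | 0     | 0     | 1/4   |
Distribution 1 (A, B):
Marginal P(A) (row sums):
  P(A=0) = 5/16 + 0 + 0 = 5/16
  P(A=1) = 0 + 3/16 + 0 = 3/16
  P(A=2) = 0 + 0 + 1/2 = 1/2
Marginal P(B) (column sums):
  P(B=0) = 5/16 + 0 + 0 = 5/16
  P(B=1) = 0 + 3/16 + 0 = 3/16
  P(B=2) = 0 + 0 + 1/2 = 1/2

H(A) = -[(5/16)·log₂(5/16) + (3/16)·log₂(3/16) + (1/2)·log₂(1/2)]
  = 0.5244 + 0.4528 + 0.5000
  = 1.4772 bits
H(B) = -[(5/16)·log₂(5/16) + (3/16)·log₂(3/16) + (1/2)·log₂(1/2)]
  = 0.5244 + 0.4528 + 0.5000
  = 1.4772 bits
H(A,B) = -[(5/16)·log₂(5/16) + (3/16)·log₂(3/16) + (1/2)·log₂(1/2)]
  = 0.5244 + 0.4528 + 0.5000
  = 1.4772 bits

I(A;B) = H(A) + H(B) - H(A,B)
  = 1.4772 + 1.4772 - 1.4772
  = 1.4772 bits

Distribution 2 (P, Q):
Marginal P(P) (row sums):
  P(P=0) = 1/4 + 0 + 0 = 1/4
  P(P=1) = 0 + 1/2 + 0 = 1/2
  P(P=2) = 0 + 0 + 1/4 = 1/4
Marginal P(Q) (column sums):
  P(Q=0) = 1/4 + 0 + 0 = 1/4
  P(Q=1) = 0 + 1/2 + 0 = 1/2
  P(Q=2) = 0 + 0 + 1/4 = 1/4

H(P) = -[(1/4)·log₂(1/4) + (1/2)·log₂(1/2) + (1/4)·log₂(1/4)]
  = 0.5000 + 0.5000 + 0.5000
  = 1.5000 bits
H(Q) = -[(1/4)·log₂(1/4) + (1/2)·log₂(1/2) + (1/4)·log₂(1/4)]
  = 0.5000 + 0.5000 + 0.5000
  = 1.5000 bits
H(P,Q) = -[(1/4)·log₂(1/4) + (1/2)·log₂(1/2) + (1/4)·log₂(1/4)]
  = 0.5000 + 0.5000 + 0.5000
  = 1.5000 bits

I(P;Q) = H(P) + H(Q) - H(P,Q)
  = 1.5000 + 1.5000 - 1.5000
  = 1.5000 bits

I(P;Q) = 1.5000 bits > I(A;B) = 1.4772 bits, so (P, Q) has the higher mutual information (stronger dependence).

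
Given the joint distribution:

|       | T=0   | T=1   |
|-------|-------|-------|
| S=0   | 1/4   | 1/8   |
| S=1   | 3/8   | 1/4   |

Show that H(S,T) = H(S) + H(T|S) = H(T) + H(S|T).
Marginal P(S) (row sums):
  P(S=0) = 1/4 + 1/8 = 3/8
  P(S=1) = 3/8 + 1/4 = 5/8
Marginal P(T) (column sums):
  P(T=0) = 1/4 + 3/8 = 5/8
  P(T=1) = 1/8 + 1/4 = 3/8

Decomposition 1: H(S) + H(T|S)
H(S) = -[(3/8)·log₂(3/8) + (5/8)·log₂(5/8)]
  = 0.5306 + 0.4238
  = 0.9544 bits
H(T|S) = -Σ P(S,T)·log₂ P(T|S), where P(T|S) = P(S,T) / P(S)
  (S=0,T=0): P(T|S) = (1/4)/(3/8) = 2/3;  -(1/4)·log₂(2/3) = 0.1462
  (S=0,T=1): P(T|S) = (1/8)/(3/8) = 1/3;  -(1/8)·log₂(1/3) = 0.1981
  (S=1,T=0): P(T|S) = (3/8)/(5/8) = 3/5;  -(3/8)·log₂(3/5) = 0.2764
  (S=1,T=1): P(T|S) = (1/4)/(5/8) = 2/5;  -(1/4)·log₂(2/5) = 0.3305
H(T|S) = 0.1462 + 0.1981 + 0.2764 + 0.3305
  = 0.9512 bits
H(S) + H(T|S) = 0.9544 + 0.9512 = 1.9056 bits

Decomposition 2: H(T) + H(S|T)
H(T) = -[(5/8)·log₂(5/8) + (3/8)·log₂(3/8)]
  = 0.4238 + 0.5306
  = 0.9544 bits
H(S|T) = -Σ P(S,T)·log₂ P(S|T), where P(S|T) = P(S,T) / P(T)
  (S=0,T=0): P(S|T) = (1/4)/(5/8) = 2/5;  -(1/4)·log₂(2/5) = 0.3305
  (S=0,T=1): P(S|T) = (1/8)/(3/8) = 1/3;  -(1/8)·log₂(1/3) = 0.1981
  (S=1,T=0): P(S|T) = (3/8)/(5/8) = 3/5;  -(3/8)·log₂(3/5) = 0.2764
  (S=1,T=1): P(S|T) = (1/4)/(3/8) = 2/3;  -(1/4)·log₂(2/3) = 0.1462
H(S|T) = 0.3305 + 0.1981 + 0.2764 + 0.1462
  = 0.9512 bits
H(T) + H(S|T) = 0.9544 + 0.9512 = 1.9056 bits

Direct computation of the joint entropy:
H(S,T) = -[(1/4)·log₂(1/4) + (1/8)·log₂(1/8) + (3/8)·log₂(3/8) + (1/4)·log₂(1/4)]
  = 0.5000 + 0.3750 + 0.5306 + 0.5000
  = 1.9056 bits

All three agree: H(S,T) = 1.9056 bits ✓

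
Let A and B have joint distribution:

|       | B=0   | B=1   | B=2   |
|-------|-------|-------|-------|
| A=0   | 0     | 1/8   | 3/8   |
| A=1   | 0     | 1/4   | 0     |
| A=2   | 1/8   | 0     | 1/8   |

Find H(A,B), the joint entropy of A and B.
H(A,B) = -Σ P(A,B) log₂ P(A,B), summed over the non-zero cells:
H(A,B) = -[(1/8)·log₂(1/8) + (3/8)·log₂(3/8) + (1/4)·log₂(1/4) + (1/8)·log₂(1/8) + (1/8)·log₂(1/8)]
  = 0.3750 + 0.5306 + 0.5000 + 0.3750 + 0.3750
  = 2.1556 bits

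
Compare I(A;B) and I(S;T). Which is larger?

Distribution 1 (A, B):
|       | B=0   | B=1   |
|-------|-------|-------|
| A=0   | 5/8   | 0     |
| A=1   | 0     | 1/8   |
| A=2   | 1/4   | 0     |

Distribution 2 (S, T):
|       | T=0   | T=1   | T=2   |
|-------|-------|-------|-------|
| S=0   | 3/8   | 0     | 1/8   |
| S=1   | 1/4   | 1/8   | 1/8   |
Distribution 1 (A, B):
Marginal P(A) (row sums):
  P(A=0) = 5/8 + 0 = 5/8
  P(A=1) = 0 + 1/8 = 1/8
  P(A=2) = 1/4 + 0 = 1/4
Marginal P(B) (column sums):
  P(B=0) = 5/8 + 0 + 1/4 = 7/8
  P(B=1) = 0 + 1/8 + 0 = 1/8

H(A) = -[(5/8)·log₂(5/8) + (1/8)·log₂(1/8) + (1/4)·log₂(1/4)]
  = 0.4238 + 0.3750 + 0.5000
  = 1.2988 bits
H(B) = -[(7/8)·log₂(7/8) + (1/8)·log₂(1/8)]
  = 0.1686 + 0.3750
  = 0.5436 bits
H(A,B) = -[(5/8)·log₂(5/8) + (1/8)·log₂(1/8) + (1/4)·log₂(1/4)]
  = 0.4238 + 0.3750 + 0.5000
  = 1.2988 bits

I(A;B) = H(A) + H(B) - H(A,B)
  = 1.2988 + 0.5436 - 1.2988
  = 0.5436 bits

Distribution 2 (S, T):
Marginal P(S) (row sums):
  P(S=0) = 3/8 + 0 + 1/8 = 1/2
  P(S=1) = 1/4 + 1/8 + 1/8 = 1/2
Marginal P(T) (column sums):
  P(T=0) = 3/8 + 1/4 = 5/8
  P(T=1) = 0 + 1/8 = 1/8
  P(T=2) = 1/8 + 1/8 = 1/4

H(S) = -[(1/2)·log₂(1/2) + (1/2)·log₂(1/2)]
  = 0.5000 + 0.5000
  = 1.0000 bits
H(T) = -[(5/8)·log₂(5/8) + (1/8)·log₂(1/8) + (1/4)·log₂(1/4)]
  = 0.4238 + 0.3750 + 0.5000
  = 1.2988 bits
H(S,T) = -[(3/8)·log₂(3/8) + (1/8)·log₂(1/8) + (1/4)·log₂(1/4) + (1/8)·log₂(1/8) + (1/8)·log₂(1/8)]
  = 0.5306 + 0.3750 + 0.5000 + 0.3750 + 0.3750
  = 2.1556 bits

I(S;T) = H(S) + H(T) - H(S,T)
  = 1.0000 + 1.2988 - 2.1556
  = 0.1432 bits

I(A;B) = 0.5436 bits > I(S;T) = 0.1432 bits, so (A, B) has the higher mutual information (stronger dependence).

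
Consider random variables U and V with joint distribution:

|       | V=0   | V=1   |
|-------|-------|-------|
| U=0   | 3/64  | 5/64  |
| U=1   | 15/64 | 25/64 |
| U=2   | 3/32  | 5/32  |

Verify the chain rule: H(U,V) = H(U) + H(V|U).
Left side:
H(U,V) = -[(3/64)·log₂(3/64) + (5/64)·log₂(5/64) + (15/64)·log₂(15/64) + (25/64)·log₂(25/64) + (3/32)·log₂(3/32) + (5/32)·log₂(5/32)]
  = 0.2070 + 0.2873 + 0.4906 + 0.5297 + 0.3202 + 0.4184
  = 2.2532 bits

Right side:
Marginal P(U) (row sums):
  P(U=0) = 3/64 + 5/64 = 1/8
  P(U=1) = 15/64 + 25/64 = 5/8
  P(U=2) = 3/32 + 5/32 = 1/4
H(U) = -[(1/8)·log₂(1/8) + (5/8)·log₂(5/8) + (1/4)·log₂(1/4)]
  = 0.3750 + 0.4238 + 0.5000
  = 1.2988 bits
H(V|U) = -Σ P(U,V)·log₂ P(V|U), where P(V|U) = P(U,V) / P(U)
  (U=0,V=0): P(V|U) = (3/64)/(1/8) = 3/8;  -(3/64)·log₂(3/8) = 0.0663
  (U=0,V=1): P(V|U) = (5/64)/(1/8) = 5/8;  -(5/64)·log₂(5/8) = 0.0530
  (U=1,V=0): P(V|U) = (15/64)/(5/8) = 3/8;  -(15/64)·log₂(3/8) = 0.3316
  (U=1,V=1): P(V|U) = (25/64)/(5/8) = 5/8;  -(25/64)·log₂(5/8) = 0.2649
  (U=2,V=0): P(V|U) = (3/32)/(1/4) = 3/8;  -(3/32)·log₂(3/8) = 0.1327
  (U=2,V=1): P(V|U) = (5/32)/(1/4) = 5/8;  -(5/32)·log₂(5/8) = 0.1059
H(V|U) = 0.0663 + 0.0530 + 0.3316 + 0.2649 + 0.1327 + 0.1059
  = 0.9544 bits
H(U) + H(V|U) = 1.2988 + 0.9544 = 2.2532 bits

Both sides equal 2.2532 bits, so the chain rule holds ✓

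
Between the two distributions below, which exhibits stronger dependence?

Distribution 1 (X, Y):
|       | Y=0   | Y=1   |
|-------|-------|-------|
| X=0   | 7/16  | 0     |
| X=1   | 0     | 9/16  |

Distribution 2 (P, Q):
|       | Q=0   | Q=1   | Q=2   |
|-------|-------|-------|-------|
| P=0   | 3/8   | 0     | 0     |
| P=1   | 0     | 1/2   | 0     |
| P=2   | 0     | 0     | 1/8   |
Distribution 1 (X, Y):
Marginal P(X) (row sums):
  P(X=0) = 7/16 + 0 = 7/16
  P(X=1) = 0 + 9/16 = 9/16
Marginal P(Y) (column sums):
  P(Y=0) = 7/16 + 0 = 7/16
  P(Y=1) = 0 + 9/16 = 9/16

H(X) = -[(7/16)·log₂(7/16) + (9/16)·log₂(9/16)]
  = 0.5218 + 0.4669
  = 0.9887 bits
H(Y) = -[(7/16)·log₂(7/16) + (9/16)·log₂(9/16)]
  = 0.5218 + 0.4669
  = 0.9887 bits
H(X,Y) = -[(7/16)·log₂(7/16) + (9/16)·log₂(9/16)]
  = 0.5218 + 0.4669
  = 0.9887 bits

I(X;Y) = H(X) + H(Y) - H(X,Y)
  = 0.9887 + 0.9887 - 0.9887
  = 0.9887 bits

Distribution 2 (P, Q):
Marginal P(P) (row sums):
  P(P=0) = 3/8 + 0 + 0 = 3/8
  P(P=1) = 0 + 1/2 + 0 = 1/2
  P(P=2) = 0 + 0 + 1/8 = 1/8
Marginal P(Q) (column sums):
  P(Q=0) = 3/8 + 0 + 0 = 3/8
  P(Q=1) = 0 + 1/2 + 0 = 1/2
  P(Q=2) = 0 + 0 + 1/8 = 1/8

H(P) = -[(3/8)·log₂(3/8) + (1/2)·log₂(1/2) + (1/8)·log₂(1/8)]
  = 0.5306 + 0.5000 + 0.3750
  = 1.4056 bits
H(Q) = -[(3/8)·log₂(3/8) + (1/2)·log₂(1/2) + (1/8)·log₂(1/8)]
  = 0.5306 + 0.5000 + 0.3750
  = 1.4056 bits
H(P,Q) = -[(3/8)·log₂(3/8) + (1/2)·log₂(1/2) + (1/8)·log₂(1/8)]
  = 0.5306 + 0.5000 + 0.3750
  = 1.4056 bits

I(P;Q) = H(P) + H(Q) - H(P,Q)
  = 1.4056 + 1.4056 - 1.4056
  = 1.4056 bits

I(P;Q) = 1.4056 bits > I(X;Y) = 0.9887 bits, so (P, Q) has the higher mutual information (stronger dependence).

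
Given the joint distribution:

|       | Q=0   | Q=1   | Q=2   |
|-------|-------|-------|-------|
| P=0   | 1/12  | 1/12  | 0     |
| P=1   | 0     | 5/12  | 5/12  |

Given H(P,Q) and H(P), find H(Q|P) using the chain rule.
From the chain rule: H(P,Q) = H(P) + H(Q|P)
Therefore: H(Q|P) = H(P,Q) - H(P)

H(P,Q) = -[(1/12)·log₂(1/12) + (1/12)·log₂(1/12) + (5/12)·log₂(5/12) + (5/12)·log₂(5/12)]
  = 0.2987 + 0.2987 + 0.5263 + 0.5263
  = 1.6500 bits
Marginal P(P) (row sums):
  P(P=0) = 1/12 + 1/12 + 0 = 1/6
  P(P=1) = 0 + 5/12 + 5/12 = 5/6
H(P) = -[(1/6)·log₂(1/6) + (5/6)·log₂(5/6)]
  = 0.4308 + 0.2192
  = 0.6500 bits

H(Q|P) = 1.6500 - 0.6500 = 1.0000 bits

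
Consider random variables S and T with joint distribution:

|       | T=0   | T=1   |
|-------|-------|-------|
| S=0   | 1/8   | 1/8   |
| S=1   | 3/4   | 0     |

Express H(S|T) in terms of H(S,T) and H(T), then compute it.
H(S|T) = H(S,T) - H(T)

Marginal P(T) (column sums):
  P(T=0) = 1/8 + 3/4 = 7/8
  P(T=1) = 1/8 + 0 = 1/8

H(S,T) = -[(1/8)·log₂(1/8) + (1/8)·log₂(1/8) + (3/4)·log₂(3/4)]
  = 0.3750 + 0.3750 + 0.3113
  = 1.0613 bits
H(T) = -[(7/8)·log₂(7/8) + (1/8)·log₂(1/8)]
  = 0.1686 + 0.3750
  = 0.5436 bits

H(S|T) = 1.0613 - 0.5436 = 0.5177 bits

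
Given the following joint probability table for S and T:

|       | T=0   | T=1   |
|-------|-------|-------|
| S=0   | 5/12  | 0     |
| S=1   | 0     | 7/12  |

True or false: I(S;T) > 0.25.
Marginal P(S) (row sums):
  P(S=0) = 5/12 + 0 = 5/12
  P(S=1) = 0 + 7/12 = 7/12
Marginal P(T) (column sums):
  P(T=0) = 5/12 + 0 = 5/12
  P(T=1) = 0 + 7/12 = 7/12

H(S) = -[(5/12)·log₂(5/12) + (7/12)·log₂(7/12)]
  = 0.5263 + 0.4536
  = 0.9799 bits
H(T) = -[(5/12)·log₂(5/12) + (7/12)·log₂(7/12)]
  = 0.5263 + 0.4536
  = 0.9799 bits
H(S,T) = -[(5/12)·log₂(5/12) + (7/12)·log₂(7/12)]
  = 0.5263 + 0.4536
  = 0.9799 bits

I(S;T) = H(S) + H(T) - H(S,T)
  = 0.9799 + 0.9799 - 0.9799
  = 0.9799 bits

True. I(S;T) = 0.9799 bits, which is > 0.25 bits.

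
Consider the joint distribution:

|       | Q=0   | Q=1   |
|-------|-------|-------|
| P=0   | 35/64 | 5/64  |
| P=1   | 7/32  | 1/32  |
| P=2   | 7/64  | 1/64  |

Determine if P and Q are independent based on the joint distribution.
Marginal P(P) (row sums):
  P(P=0) = 35/64 + 5/64 = 5/8
  P(P=1) = 7/32 + 1/32 = 1/4
  P(P=2) = 7/64 + 1/64 = 1/8
Marginal P(Q) (column sums):
  P(Q=0) = 35/64 + 7/32 + 7/64 = 7/8
  P(Q=1) = 5/64 + 1/32 + 1/64 = 1/8

P and Q are independent iff P(P=i,Q=j) = P(P=i)·P(Q=j) for every cell.
  P(P=0)·P(Q=0) = 5/8 × 7/8 = 35/64 = P(P=0,Q=0) ✓
  P(P=0)·P(Q=1) = 5/8 × 1/8 = 5/64 = P(P=0,Q=1) ✓
  P(P=1)·P(Q=0) = 1/4 × 7/8 = 7/32 = P(P=1,Q=0) ✓
  P(P=1)·P(Q=1) = 1/4 × 1/8 = 1/32 = P(P=1,Q=1) ✓
  P(P=2)·P(Q=0) = 1/8 × 7/8 = 7/64 = P(P=2,Q=0) ✓
  P(P=2)·P(Q=1) = 1/8 × 1/8 = 1/64 = P(P=2,Q=1) ✓

Yes, P and Q are independent: every cell factors, so I(P;Q) = 0 bits.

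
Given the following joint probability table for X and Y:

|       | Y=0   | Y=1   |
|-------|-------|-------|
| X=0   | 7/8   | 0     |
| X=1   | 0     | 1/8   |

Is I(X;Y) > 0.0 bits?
Marginal P(X) (row sums):
  P(X=0) = 7/8 + 0 = 7/8
  P(X=1) = 0 + 1/8 = 1/8
Marginal P(Y) (column sums):
  P(Y=0) = 7/8 + 0 = 7/8
  P(Y=1) = 0 + 1/8 = 1/8

H(X) = -[(7/8)·log₂(7/8) + (1/8)·log₂(1/8)]
  = 0.1686 + 0.3750
  = 0.5436 bits
H(Y) = -[(7/8)·log₂(7/8) + (1/8)·log₂(1/8)]
  = 0.1686 + 0.3750
  = 0.5436 bits
H(X,Y) = -[(7/8)·log₂(7/8) + (1/8)·log₂(1/8)]
  = 0.1686 + 0.3750
  = 0.5436 bits

I(X;Y) = H(X) + H(Y) - H(X,Y)
  = 0.5436 + 0.5436 - 0.5436
  = 0.5436 bits

Yes. I(X;Y) = 0.5436 bits, which is > 0.0 bits.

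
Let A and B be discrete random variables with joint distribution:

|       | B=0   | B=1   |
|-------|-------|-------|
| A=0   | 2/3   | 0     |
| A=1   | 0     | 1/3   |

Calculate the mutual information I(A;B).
Marginal P(A) (row sums):
  P(A=0) = 2/3 + 0 = 2/3
  P(A=1) = 0 + 1/3 = 1/3
Marginal P(B) (column sums):
  P(B=0) = 2/3 + 0 = 2/3
  P(B=1) = 0 + 1/3 = 1/3

H(A) = -[(2/3)·log₂(2/3) + (1/3)·log₂(1/3)]
  = 0.3900 + 0.5283
  = 0.9183 bits
H(B) = -[(2/3)·log₂(2/3) + (1/3)·log₂(1/3)]
  = 0.3900 + 0.5283
  = 0.9183 bits
H(A,B) = -[(2/3)·log₂(2/3) + (1/3)·log₂(1/3)]
  = 0.3900 + 0.5283
  = 0.9183 bits

I(A;B) = H(A) + H(B) - H(A,B)
  = 0.9183 + 0.9183 - 0.9183
  = 0.9183 bits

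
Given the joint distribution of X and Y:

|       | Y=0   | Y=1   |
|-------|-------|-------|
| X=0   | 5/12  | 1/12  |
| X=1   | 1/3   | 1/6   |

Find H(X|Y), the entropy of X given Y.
Marginal P(Y) (column sums):
  P(Y=0) = 5/12 + 1/3 = 3/4
  P(Y=1) = 1/12 + 1/6 = 1/4

H(X|Y) = -Σ P(X,Y)·log₂ P(X|Y), where P(X|Y) = P(X,Y) / P(Y)
  (X=0,Y=0): P(X|Y) = (5/12)/(3/4) = 5/9;  -(5/12)·log₂(5/9) = 0.3533
  (X=0,Y=1): P(X|Y) = (1/12)/(1/4) = 1/3;  -(1/12)·log₂(1/3) = 0.1321
  (X=1,Y=0): P(X|Y) = (1/3)/(3/4) = 4/9;  -(1/3)·log₂(4/9) = 0.3900
  (X=1,Y=1): P(X|Y) = (1/6)/(1/4) = 2/3;  -(1/6)·log₂(2/3) = 0.0975
H(X|Y) = 0.3533 + 0.1321 + 0.3900 + 0.0975
  = 0.9729 bits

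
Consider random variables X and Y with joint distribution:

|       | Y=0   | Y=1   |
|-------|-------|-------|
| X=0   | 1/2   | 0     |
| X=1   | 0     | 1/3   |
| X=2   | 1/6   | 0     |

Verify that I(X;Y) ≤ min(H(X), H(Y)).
Marginal P(X) (row sums):
  P(X=0) = 1/2 + 0 = 1/2
  P(X=1) = 0 + 1/3 = 1/3
  P(X=2) = 1/6 + 0 = 1/6
Marginal P(Y) (column sums):
  P(Y=0) = 1/2 + 0 + 1/6 = 2/3
  P(Y=1) = 0 + 1/3 + 0 = 1/3

H(X) = -[(1/2)·log₂(1/2) + (1/3)·log₂(1/3) + (1/6)·log₂(1/6)]
  = 0.5000 + 0.5283 + 0.4308
  = 1.4591 bits
H(Y) = -[(2/3)·log₂(2/3) + (1/3)·log₂(1/3)]
  = 0.3900 + 0.5283
  = 0.9183 bits
H(X,Y) = -[(1/2)·log₂(1/2) + (1/3)·log₂(1/3) + (1/6)·log₂(1/6)]
  = 0.5000 + 0.5283 + 0.4308
  = 1.4591 bits

I(X;Y) = H(X) + H(Y) - H(X,Y)
  = 1.4591 + 0.9183 - 1.4591
  = 0.9183 bits

min(H(X), H(Y)) = min(1.4591, 0.9183) = 0.9183 bits
Since 0.9183 ≤ 0.9183, the bound is satisfied ✓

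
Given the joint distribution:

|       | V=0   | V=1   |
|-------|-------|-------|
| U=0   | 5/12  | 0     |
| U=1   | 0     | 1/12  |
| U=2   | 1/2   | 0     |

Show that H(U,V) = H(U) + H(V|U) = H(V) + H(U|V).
Marginal P(U) (row sums):
  P(U=0) = 5/12 + 0 = 5/12
  P(U=1) = 0 + 1/12 = 1/12
  P(U=2) = 1/2 + 0 = 1/2
Marginal P(V) (column sums):
  P(V=0) = 5/12 + 0 + 1/2 = 11/12
  P(V=1) = 0 + 1/12 + 0 = 1/12

Decomposition 1: H(U) + H(V|U)
H(U) = -[(5/12)·log₂(5/12) + (1/12)·log₂(1/12) + (1/2)·log₂(1/2)]
  = 0.5263 + 0.2987 + 0.5000
  = 1.3250 bits
H(V|U) = -Σ P(U,V)·log₂ P(V|U), where P(V|U) = P(U,V) / P(U)
  (cells with P(U,V) = 0 contribute 0)
  (U=0,V=0): P(V|U) = (5/12)/(5/12) = 1;  -(5/12)·log₂(1) = 0.0000
  (U=1,V=1): P(V|U) = (1/12)/(1/12) = 1;  -(1/12)·log₂(1) = 0.0000
  (U=2,V=0): P(V|U) = (1/2)/(1/2) = 1;  -(1/2)·log₂(1) = 0.0000
H(V|U) = 0.0000 + 0.0000 + 0.0000
  = 0.0000 bits
H(U) + H(V|U) = 1.3250 + 0.0000 = 1.3250 bits

Decomposition 2: H(V) + H(U|V)
H(V) = -[(11/12)·log₂(11/12) + (1/12)·log₂(1/12)]
  = 0.1151 + 0.2987
  = 0.4138 bits
H(U|V) = -Σ P(U,V)·log₂ P(U|V), where P(U|V) = P(U,V) / P(V)
  (cells with P(U,V) = 0 contribute 0)
  (U=0,V=0): P(U|V) = (5/12)/(11/12) = 5/11;  -(5/12)·log₂(5/11) = 0.4740
  (U=1,V=1): P(U|V) = (1/12)/(1/12) = 1;  -(1/12)·log₂(1) = 0.0000
  (U=2,V=0): P(U|V) = (1/2)/(11/12) = 6/11;  -(1/2)·log₂(6/11) = 0.4372
H(U|V) = 0.4740 + 0.0000 + 0.4372
  = 0.9112 bits
H(V) + H(U|V) = 0.4138 + 0.9112 = 1.3250 bits

Direct computation of the joint entropy:
H(U,V) = -[(5/12)·log₂(5/12) + (1/12)·log₂(1/12) + (1/2)·log₂(1/2)]
  = 0.5263 + 0.2987 + 0.5000
  = 1.3250 bits

All three agree: H(U,V) = 1.3250 bits ✓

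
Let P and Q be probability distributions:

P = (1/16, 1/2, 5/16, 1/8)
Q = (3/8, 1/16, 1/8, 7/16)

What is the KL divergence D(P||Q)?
D(P||Q) = Σ P(i) log₂(P(i)/Q(i))
  i=0: (1/16) × log₂((1/16)/(3/8)) = (1/16) × log₂(1/6) = -0.1616
  i=1: (1/2) × log₂((1/2)/(1/16)) = (1/2) × log₂(8) = 1.5000
  i=2: (5/16) × log₂((5/16)/(1/8)) = (5/16) × log₂(5/2) = 0.4131
  i=3: (1/8) × log₂((1/8)/(7/16)) = (1/8) × log₂(2/7) = -0.2259
D(P||Q) = -0.1616 + 1.5000 + 0.4131 - 0.2259
  = 1.5256 bits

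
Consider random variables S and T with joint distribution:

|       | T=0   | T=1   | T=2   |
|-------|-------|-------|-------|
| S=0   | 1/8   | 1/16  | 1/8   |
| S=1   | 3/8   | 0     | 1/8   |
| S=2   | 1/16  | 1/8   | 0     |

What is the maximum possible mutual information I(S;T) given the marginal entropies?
The upper bound on mutual information is I(S;T) ≤ min(H(S), H(T)).

Marginal P(S) (row sums):
  P(S=0) = 1/8 + 1/16 + 1/8 = 5/16
  P(S=1) = 3/8 + 0 + 1/8 = 1/2
  P(S=2) = 1/16 + 1/8 + 0 = 3/16
Marginal P(T) (column sums):
  P(T=0) = 1/8 + 3/8 + 1/16 = 9/16
  P(T=1) = 1/16 + 0 + 1/8 = 3/16
  P(T=2) = 1/8 + 1/8 + 0 = 1/4

H(S) = -[(5/16)·log₂(5/16) + (1/2)·log₂(1/2) + (3/16)·log₂(3/16)]
  = 0.5244 + 0.5000 + 0.4528
  = 1.4772 bits
H(T) = -[(9/16)·log₂(9/16) + (3/16)·log₂(3/16) + (1/4)·log₂(1/4)]
  = 0.4669 + 0.4528 + 0.5000
  = 1.4197 bits

Maximum possible I(S;T) = min(1.4772, 1.4197) = 1.4197 bits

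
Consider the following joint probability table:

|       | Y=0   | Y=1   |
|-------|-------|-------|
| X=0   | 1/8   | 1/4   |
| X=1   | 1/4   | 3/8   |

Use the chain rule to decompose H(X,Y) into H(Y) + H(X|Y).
By the chain rule: H(X,Y) = H(Y) + H(X|Y)

Marginal P(Y) (column sums):
  P(Y=0) = 1/8 + 1/4 = 3/8
  P(Y=1) = 1/4 + 3/8 = 5/8
H(Y) = -[(3/8)·log₂(3/8) + (5/8)·log₂(5/8)]
  = 0.5306 + 0.4238
  = 0.9544 bits
H(X|Y) = -Σ P(X,Y)·log₂ P(X|Y), where P(X|Y) = P(X,Y) / P(Y)
  (X=0,Y=0): P(X|Y) = (1/8)/(3/8) = 1/3;  -(1/8)·log₂(1/3) = 0.1981
  (X=0,Y=1): P(X|Y) = (1/4)/(5/8) = 2/5;  -(1/4)·log₂(2/5) = 0.3305
  (X=1,Y=0): P(X|Y) = (1/4)/(3/8) = 2/3;  -(1/4)·log₂(2/3) = 0.1462
  (X=1,Y=1): P(X|Y) = (3/8)/(5/8) = 3/5;  -(3/8)·log₂(3/5) = 0.2764
H(X|Y) = 0.1981 + 0.3305 + 0.1462 + 0.2764
  = 0.9512 bits

H(X,Y) = H(Y) + H(X|Y) = 0.9544 + 0.9512 = 1.9056 bits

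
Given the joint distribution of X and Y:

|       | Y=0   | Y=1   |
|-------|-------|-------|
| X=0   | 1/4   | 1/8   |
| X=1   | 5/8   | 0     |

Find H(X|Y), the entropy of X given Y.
Marginal P(Y) (column sums):
  P(Y=0) = 1/4 + 5/8 = 7/8
  P(Y=1) = 1/8 + 0 = 1/8

H(X|Y) = -Σ P(X,Y)·log₂ P(X|Y), where P(X|Y) = P(X,Y) / P(Y)
  (cells with P(X,Y) = 0 contribute 0)
  (X=0,Y=0): P(X|Y) = (1/4)/(7/8) = 2/7;  -(1/4)·log₂(2/7) = 0.4518
  (X=0,Y=1): P(X|Y) = (1/8)/(1/8) = 1;  -(1/8)·log₂(1) = 0.0000
  (X=1,Y=0): P(X|Y) = (5/8)/(7/8) = 5/7;  -(5/8)·log₂(5/7) = 0.3034
H(X|Y) = 0.4518 + 0.0000 + 0.3034
  = 0.7552 bits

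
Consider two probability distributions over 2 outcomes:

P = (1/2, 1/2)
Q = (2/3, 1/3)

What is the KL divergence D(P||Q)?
D(P||Q) = Σ P(i) log₂(P(i)/Q(i))
  i=0: (1/2) × log₂((1/2)/(2/3)) = (1/2) × log₂(3/4) = -0.2075
  i=1: (1/2) × log₂((1/2)/(1/3)) = (1/2) × log₂(3/2) = 0.2925
D(P||Q) = -0.2075 + 0.2925
  = 0.0850 bits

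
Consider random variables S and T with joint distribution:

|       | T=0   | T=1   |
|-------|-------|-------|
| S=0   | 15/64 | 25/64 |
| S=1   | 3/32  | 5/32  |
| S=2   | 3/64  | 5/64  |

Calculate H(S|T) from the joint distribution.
Marginal P(T) (column sums):
  P(T=0) = 15/64 + 3/32 + 3/64 = 3/8
  P(T=1) = 25/64 + 5/32 + 5/64 = 5/8

H(S|T) = -Σ P(S,T)·log₂ P(S|T), where P(S|T) = P(S,T) / P(T)
  (S=0,T=0): P(S|T) = (15/64)/(3/8) = 5/8;  -(15/64)·log₂(5/8) = 0.1589
  (S=0,T=1): P(S|T) = (25/64)/(5/8) = 5/8;  -(25/64)·log₂(5/8) = 0.2649
  (S=1,T=0): P(S|T) = (3/32)/(3/8) = 1/4;  -(3/32)·log₂(1/4) = 0.1875
  (S=1,T=1): P(S|T) = (5/32)/(5/8) = 1/4;  -(5/32)·log₂(1/4) = 0.3125
  (S=2,T=0): P(S|T) = (3/64)/(3/8) = 1/8;  -(3/64)·log₂(1/8) = 0.1406
  (S=2,T=1): P(S|T) = (5/64)/(5/8) = 1/8;  -(5/64)·log₂(1/8) = 0.2344
H(S|T) = 0.1589 + 0.2649 + 0.1875 + 0.3125 + 0.1406 + 0.2344
  = 1.2988 bits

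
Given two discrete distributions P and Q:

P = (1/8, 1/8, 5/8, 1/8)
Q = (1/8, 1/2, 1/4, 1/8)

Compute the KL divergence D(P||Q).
D(P||Q) = Σ P(i) log₂(P(i)/Q(i))
  i=0: (1/8) × log₂((1/8)/(1/8)) = (1/8) × log₂(1) = 0.0000
  i=1: (1/8) × log₂((1/8)/(1/2)) = (1/8) × log₂(1/4) = -0.2500
  i=2: (5/8) × log₂((5/8)/(1/4)) = (5/8) × log₂(5/2) = 0.8262
  i=3: (1/8) × log₂((1/8)/(1/8)) = (1/8) × log₂(1) = 0.0000
D(P||Q) = 0.0000 - 0.2500 + 0.8262 + 0.0000
  = 0.5762 bits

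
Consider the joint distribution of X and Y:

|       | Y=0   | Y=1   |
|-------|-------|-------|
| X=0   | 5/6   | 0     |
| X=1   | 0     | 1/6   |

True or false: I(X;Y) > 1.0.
Marginal P(X) (row sums):
  P(X=0) = 5/6 + 0 = 5/6
  P(X=1) = 0 + 1/6 = 1/6
Marginal P(Y) (column sums):
  P(Y=0) = 5/6 + 0 = 5/6
  P(Y=1) = 0 + 1/6 = 1/6

H(X) = -[(5/6)·log₂(5/6) + (1/6)·log₂(1/6)]
  = 0.2192 + 0.4308
  = 0.6500 bits
H(Y) = -[(5/6)·log₂(5/6) + (1/6)·log₂(1/6)]
  = 0.2192 + 0.4308
  = 0.6500 bits
H(X,Y) = -[(5/6)·log₂(5/6) + (1/6)·log₂(1/6)]
  = 0.2192 + 0.4308
  = 0.6500 bits

I(X;Y) = H(X) + H(Y) - H(X,Y)
  = 0.6500 + 0.6500 - 0.6500
  = 0.6500 bits

False. I(X;Y) = 0.6500 bits, which is ≤ 1.0 bits.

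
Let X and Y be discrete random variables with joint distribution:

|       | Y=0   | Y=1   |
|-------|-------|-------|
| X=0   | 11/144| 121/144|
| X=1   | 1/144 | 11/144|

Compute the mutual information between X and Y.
Marginal P(X) (row sums):
  P(X=0) = 11/144 + 121/144 = 11/12
  P(X=1) = 1/144 + 11/144 = 1/12
Marginal P(Y) (column sums):
  P(Y=0) = 11/144 + 1/144 = 1/12
  P(Y=1) = 121/144 + 11/144 = 11/12

H(X) = -[(11/12)·log₂(11/12) + (1/12)·log₂(1/12)]
  = 0.1151 + 0.2987
  = 0.4138 bits
H(Y) = -[(1/12)·log₂(1/12) + (11/12)·log₂(11/12)]
  = 0.2987 + 0.1151
  = 0.4138 bits
H(X,Y) = -[(11/144)·log₂(11/144) + (121/144)·log₂(121/144) + (1/144)·log₂(1/144) + (11/144)·log₂(11/144)]
  = 0.2834 + 0.2110 + 0.0498 + 0.2834
  = 0.8276 bits

I(X;Y) = H(X) + H(Y) - H(X,Y)
  = 0.4138 + 0.4138 - 0.8276
  = 0.0000 bits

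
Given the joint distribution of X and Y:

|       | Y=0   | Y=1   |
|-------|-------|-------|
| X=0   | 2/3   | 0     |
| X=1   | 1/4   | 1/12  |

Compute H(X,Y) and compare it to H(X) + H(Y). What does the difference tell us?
Marginal P(X) (row sums):
  P(X=0) = 2/3 + 0 = 2/3
  P(X=1) = 1/4 + 1/12 = 1/3
Marginal P(Y) (column sums):
  P(Y=0) = 2/3 + 1/4 = 11/12
  P(Y=1) = 0 + 1/12 = 1/12

H(X,Y) = -[(2/3)·log₂(2/3) + (1/4)·log₂(1/4) + (1/12)·log₂(1/12)]
  = 0.3900 + 0.5000 + 0.2987
  = 1.1887 bits
H(X) = -[(2/3)·log₂(2/3) + (1/3)·log₂(1/3)]
  = 0.3900 + 0.5283
  = 0.9183 bits
H(Y) = -[(11/12)·log₂(11/12) + (1/12)·log₂(1/12)]
  = 0.1151 + 0.2987
  = 0.4138 bits

H(X) + H(Y) = 0.9183 + 0.4138 = 1.3321 bits
Difference: H(X) + H(Y) - H(X,Y) = 1.3321 - 1.1887 = 0.1434 bits = I(X;Y)

The difference is the mutual information; it is positive here, so X and Y are dependent (knowing one reduces uncertainty about the other by 0.1434 bits).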